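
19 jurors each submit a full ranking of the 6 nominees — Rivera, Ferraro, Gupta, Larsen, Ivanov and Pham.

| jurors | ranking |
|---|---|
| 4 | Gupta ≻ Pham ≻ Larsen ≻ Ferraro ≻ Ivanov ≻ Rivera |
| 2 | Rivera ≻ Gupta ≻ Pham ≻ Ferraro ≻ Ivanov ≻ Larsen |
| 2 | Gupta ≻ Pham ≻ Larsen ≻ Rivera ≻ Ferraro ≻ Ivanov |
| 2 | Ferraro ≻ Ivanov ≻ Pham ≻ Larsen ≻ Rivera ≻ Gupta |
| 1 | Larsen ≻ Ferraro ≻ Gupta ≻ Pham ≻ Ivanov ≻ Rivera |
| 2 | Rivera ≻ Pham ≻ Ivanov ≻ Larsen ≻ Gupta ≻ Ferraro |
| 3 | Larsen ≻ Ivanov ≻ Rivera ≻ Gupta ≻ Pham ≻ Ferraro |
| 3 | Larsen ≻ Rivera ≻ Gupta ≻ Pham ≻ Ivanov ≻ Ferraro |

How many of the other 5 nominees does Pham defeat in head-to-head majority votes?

3

Pham against each rival (19 jurors):
Pham vs Rivera: Rivera, 10–9.
Pham vs Ferraro: Pham, 16–3.
Pham–Gupta: Gupta 15–4.
Pham vs Larsen: Pham, 12–7.
Pham vs Ivanov: 4+2+2+1+2+3 = 14 for Pham, 5 for Ivanov — Pham by 14–5.
Pham beats Ferraro, Larsen, Ivanov; loses to Rivera, Gupta — 3 pairwise wins.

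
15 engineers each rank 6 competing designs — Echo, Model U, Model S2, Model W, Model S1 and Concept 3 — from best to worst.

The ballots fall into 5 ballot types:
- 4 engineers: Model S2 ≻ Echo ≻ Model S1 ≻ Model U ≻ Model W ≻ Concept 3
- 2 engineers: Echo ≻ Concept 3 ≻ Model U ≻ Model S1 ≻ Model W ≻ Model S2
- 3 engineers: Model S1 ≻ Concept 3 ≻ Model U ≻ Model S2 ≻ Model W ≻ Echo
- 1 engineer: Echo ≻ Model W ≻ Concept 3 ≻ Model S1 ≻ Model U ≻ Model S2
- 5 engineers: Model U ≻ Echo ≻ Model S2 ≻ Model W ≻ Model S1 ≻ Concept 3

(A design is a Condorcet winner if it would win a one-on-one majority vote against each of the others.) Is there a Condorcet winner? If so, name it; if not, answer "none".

none

Check each pair by majority over 15 ballots:
Echo vs Model U: 4+2+1 = 7 for Echo, 8 for Model U — Model U by 8–7.
Echo vs Model S2: 8 to 7, Echo.
Echo vs Model W: Echo preferred on 4+2+1+5 = 12 ballots; Echo wins 12–3.
Echo vs Model S1: 12 to 3, Echo.
Echo vs Concept 3: 4+2+1+5 = 12 for Echo, 3 for Concept 3 — Echo by 12–3.
Model U vs Model S2: 11 to 4, Model U.
Model U vs Model W: 4+2+3+5 = 14 for Model U, 1 for Model W — Model U by 14–1.
Model U vs Model S1: Model U preferred on 2+5 = 7 ballots; Model S1 wins 8–7.
Model U vs Concept 3: 9 to 6, Model U.
Model S2 vs Model W: 4+3+5 = 12 for Model S2, 3 for Model W — Model S2 by 12–3.
Model S2 vs Model S1: 9 to 6, Model S2.
Model S2 vs Concept 3: 9 to 6, Model S2.
Model W vs Model S1: Model W is ranked higher on 1+5 = 6 ballots, Model S1 on 9. Model S1 wins 9–6.
Model W vs Concept 3: Model W preferred on 4+1+5 = 10 ballots; Model W wins 10–5.
Model S1 vs Concept 3: Model S1 is ranked higher on 4+3+5 = 12 ballots, Concept 3 on 3. Model S1 wins 12–3.
Every design loses at least once (Echo loses to Model U; Model U loses to Model S1; Model S2 loses to Echo; Model W loses to Echo; Model S1 loses to Echo; Concept 3 loses to Echo). The majority relation contains the cycle Echo > Model S1 > Model U > Echo, so there is no Condorcet winner.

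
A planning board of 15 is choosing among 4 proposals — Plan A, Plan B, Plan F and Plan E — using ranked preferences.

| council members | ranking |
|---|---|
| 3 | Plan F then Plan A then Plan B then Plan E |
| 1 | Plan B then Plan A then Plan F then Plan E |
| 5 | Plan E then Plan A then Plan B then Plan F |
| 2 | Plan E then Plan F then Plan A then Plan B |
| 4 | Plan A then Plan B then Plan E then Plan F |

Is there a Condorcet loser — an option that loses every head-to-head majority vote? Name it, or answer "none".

Plan F

Head-to-head results (15 council members):
Plan A vs Plan B: Plan A is ranked higher on 3+5+2+4 = 14 ballots, Plan B on 1. Plan A wins 14–1.
Plan A vs Plan F: Plan A wins 10–5.
Plan A vs Plan E: Plan A, 8–7.
Plan B vs Plan F: Plan B wins 10–5.
Plan B vs Plan E: Plan B wins 8–7.
Plan F vs Plan E: Plan E, 11–4.
Plan F is beaten in every head-to-head and is the Condorcet loser.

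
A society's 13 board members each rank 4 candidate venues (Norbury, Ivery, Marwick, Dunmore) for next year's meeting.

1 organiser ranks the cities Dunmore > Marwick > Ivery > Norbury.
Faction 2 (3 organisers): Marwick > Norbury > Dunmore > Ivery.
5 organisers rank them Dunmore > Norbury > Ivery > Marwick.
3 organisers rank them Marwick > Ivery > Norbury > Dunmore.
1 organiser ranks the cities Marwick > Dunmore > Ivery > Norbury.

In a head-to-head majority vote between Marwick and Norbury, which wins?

Ballots ranking Marwick above Norbury: 1 + 3 + 3 + 1 = 8.
Ballots ranking Norbury above Marwick: 13 − 8 = 5.
Marwick wins the head-to-head 8–5.

Marwick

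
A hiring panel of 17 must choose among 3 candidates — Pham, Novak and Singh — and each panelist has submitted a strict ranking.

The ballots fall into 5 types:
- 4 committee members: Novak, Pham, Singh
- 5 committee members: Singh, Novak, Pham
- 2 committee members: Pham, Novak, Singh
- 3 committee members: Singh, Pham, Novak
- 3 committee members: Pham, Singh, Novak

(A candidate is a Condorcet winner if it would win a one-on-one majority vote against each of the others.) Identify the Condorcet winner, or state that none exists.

Check each pair by majority over 17 ballots:
Pham vs Novak: Novak, 9–8.
Pham vs Singh: Pham wins 9–8.
Novak vs Singh: Singh wins 11–6.
Each candidate drops at least one matchup (Pham loses to Novak; Novak loses to Singh; Singh loses to Pham); the cycle Pham > Singh > Novak > Pham rules out a Condorcet winner.

none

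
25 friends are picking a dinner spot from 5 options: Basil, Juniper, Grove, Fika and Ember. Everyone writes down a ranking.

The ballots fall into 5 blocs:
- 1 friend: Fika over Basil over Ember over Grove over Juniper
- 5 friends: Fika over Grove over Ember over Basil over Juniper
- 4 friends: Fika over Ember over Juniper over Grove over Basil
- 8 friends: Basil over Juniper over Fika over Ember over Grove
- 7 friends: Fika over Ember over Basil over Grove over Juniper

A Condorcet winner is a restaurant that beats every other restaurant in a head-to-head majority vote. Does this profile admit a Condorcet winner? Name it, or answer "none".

Pairwise majorities:
Basil vs Juniper: 21 to 4, Basil.
Basil vs Grove: 16 to 9, Basil.
Basil vs Fika: 8 for Basil, 17 for Fika — Fika by 17–8.
Basil vs Ember: Basil preferred on 1+8 = 9 ballots; Ember wins 16–9.
Juniper vs Grove: Juniper preferred on 4+8 = 12 ballots; Grove wins 13–12.
Juniper vs Fika: Juniper preferred on 8 ballots; Fika wins 17–8.
Juniper vs Ember: 8 for Juniper, 17 for Ember — Ember by 17–8.
Grove vs Fika: 0 to 25, Fika.
Grove vs Ember: Grove preferred on 5 ballots; Ember wins 20–5.
Fika vs Ember: Fika preferred on 1+5+4+8+7 = 25 ballots; Fika wins 25–0.
Fika defeats every rival head-to-head and is the Condorcet winner.

Fika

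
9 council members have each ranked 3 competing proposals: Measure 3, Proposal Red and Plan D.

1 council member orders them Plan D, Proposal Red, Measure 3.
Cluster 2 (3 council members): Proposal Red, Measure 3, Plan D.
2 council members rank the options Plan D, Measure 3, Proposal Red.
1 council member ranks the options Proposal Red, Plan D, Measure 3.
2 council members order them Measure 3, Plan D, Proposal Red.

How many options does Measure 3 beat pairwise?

1

Measure 3 against each rival (9 council members):
Measure 3 vs Proposal Red: Proposal Red wins 5–4.
Measure 3 vs Plan D: Measure 3 is ranked higher on 3+2 = 5 ballots, Plan D on 4. Measure 3 wins 5–4.
Measure 3 beats Plan D; loses to Proposal Red — 1 pairwise win.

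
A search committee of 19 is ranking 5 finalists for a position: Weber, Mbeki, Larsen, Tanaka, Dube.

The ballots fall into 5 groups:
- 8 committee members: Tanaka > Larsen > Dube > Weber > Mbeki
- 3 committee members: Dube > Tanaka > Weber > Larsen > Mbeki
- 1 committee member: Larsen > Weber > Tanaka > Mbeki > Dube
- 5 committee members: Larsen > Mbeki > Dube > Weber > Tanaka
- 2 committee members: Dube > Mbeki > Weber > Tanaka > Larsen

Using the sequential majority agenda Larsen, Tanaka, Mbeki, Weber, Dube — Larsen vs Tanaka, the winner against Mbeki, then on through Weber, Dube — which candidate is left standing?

Round 1: Larsen vs Tanaka — 6–13, Tanaka advances.
Round 2: Tanaka vs Mbeki — 12–7, Tanaka advances.
Round 3: Tanaka vs Weber — 11–8, Tanaka advances.
Round 4: Tanaka vs Dube — 9–10, Dube advances.
The agenda winner is Dube.

Dube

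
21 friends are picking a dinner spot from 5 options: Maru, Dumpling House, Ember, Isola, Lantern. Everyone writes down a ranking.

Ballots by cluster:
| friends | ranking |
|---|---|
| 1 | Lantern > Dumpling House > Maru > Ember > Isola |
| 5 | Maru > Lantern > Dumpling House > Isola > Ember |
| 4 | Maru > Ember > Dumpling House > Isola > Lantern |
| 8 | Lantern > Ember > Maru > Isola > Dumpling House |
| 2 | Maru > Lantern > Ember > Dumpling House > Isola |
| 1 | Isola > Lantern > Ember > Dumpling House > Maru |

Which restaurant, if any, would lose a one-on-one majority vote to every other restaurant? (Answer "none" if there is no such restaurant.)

Pairwise majorities:
Maru vs Dumpling House: Maru, 19–2.
Maru vs Ember: Maru preferred on 1+5+4+2 = 12 ballots; Maru wins 12–9.
Maru vs Isola: Maru is ranked higher on 1+5+4+8+2 = 20 ballots, Isola on 1. Maru wins 20–1.
Maru vs Lantern: Maru is ranked higher on 5+4+2 = 11 ballots, Lantern on 10. Maru wins 11–10.
Dumpling House vs Ember: Dumpling House is ranked higher on 1+5 = 6 ballots, Ember on 15. Ember wins 15–6.
Dumpling House vs Isola: Dumpling House, 12–9.
Dumpling House vs Lantern: Dumpling House is ranked higher on 4 ballots, Lantern on 17. Lantern wins 17–4.
Ember vs Isola: Ember, 15–6.
Ember vs Lantern: Lantern wins 17–4.
Isola–Lantern: Lantern 16–5.
Only Isola has no wins; Isola is the Condorcet loser.

Isola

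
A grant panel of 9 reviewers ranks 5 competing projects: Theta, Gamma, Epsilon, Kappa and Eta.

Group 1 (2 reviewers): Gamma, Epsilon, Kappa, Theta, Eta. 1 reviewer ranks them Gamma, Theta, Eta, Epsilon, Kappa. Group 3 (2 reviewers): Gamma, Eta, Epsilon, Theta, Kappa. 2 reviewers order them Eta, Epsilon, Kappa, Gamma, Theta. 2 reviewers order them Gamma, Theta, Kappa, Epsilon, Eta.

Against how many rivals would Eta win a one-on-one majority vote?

2

Eta against each rival (9 reviewers):
Eta vs Theta: Theta, 5–4.
Eta vs Gamma: Eta is ranked higher on 2 ballots, Gamma on 7. Gamma wins 7–2.
Eta vs Epsilon: Eta, 5–4.
Eta–Kappa: Eta 5–4.
Eta beats Epsilon, Kappa; loses to Theta, Gamma — 2 pairwise wins.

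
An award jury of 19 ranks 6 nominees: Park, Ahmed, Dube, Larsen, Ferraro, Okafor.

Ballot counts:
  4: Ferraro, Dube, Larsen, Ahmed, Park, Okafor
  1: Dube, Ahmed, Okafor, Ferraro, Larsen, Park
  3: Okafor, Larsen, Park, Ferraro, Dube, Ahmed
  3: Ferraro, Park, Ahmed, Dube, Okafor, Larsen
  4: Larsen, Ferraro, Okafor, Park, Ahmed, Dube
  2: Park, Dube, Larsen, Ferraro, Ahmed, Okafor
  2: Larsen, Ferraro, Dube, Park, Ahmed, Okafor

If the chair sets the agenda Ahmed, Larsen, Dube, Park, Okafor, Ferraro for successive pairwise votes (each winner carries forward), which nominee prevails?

Round 1: Ahmed vs Larsen — 4–15, Larsen advances.
Round 2: Larsen vs Dube — 9–10, Dube advances.
Round 3: Dube vs Park — 7–12, Park advances.
Round 4: Park vs Okafor — 11–8, Park advances.
Round 5: Park vs Ferraro — 5–14, Ferraro advances.
Ferraro survives the agenda.

Ferraro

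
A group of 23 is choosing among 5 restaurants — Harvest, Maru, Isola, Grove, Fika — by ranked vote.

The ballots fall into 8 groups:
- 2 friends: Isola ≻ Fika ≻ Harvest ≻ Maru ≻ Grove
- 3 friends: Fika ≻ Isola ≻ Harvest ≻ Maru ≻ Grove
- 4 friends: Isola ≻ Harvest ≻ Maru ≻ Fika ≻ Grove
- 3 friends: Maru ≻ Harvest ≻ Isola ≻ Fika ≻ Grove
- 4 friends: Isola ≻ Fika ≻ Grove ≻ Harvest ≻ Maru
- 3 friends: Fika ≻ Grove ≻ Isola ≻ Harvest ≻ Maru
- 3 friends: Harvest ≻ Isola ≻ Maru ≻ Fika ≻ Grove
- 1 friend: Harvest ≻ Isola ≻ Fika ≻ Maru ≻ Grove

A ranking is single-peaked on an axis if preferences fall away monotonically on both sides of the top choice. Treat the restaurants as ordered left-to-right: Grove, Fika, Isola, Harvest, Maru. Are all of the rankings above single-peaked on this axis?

yes

Axis positions: Grove=1, Fika=2, Isola=3, Harvest=4, Maru=5.
Group 1 (peak Isola at position 3): ranking walks positions 3-2-4-5-1, expanding outward from the peak — single-peaked.
Group 2 (peak Fika at position 2): ranking walks positions 2-3-4-5-1, expanding outward from the peak — single-peaked.
Group 3 (peak Isola at position 3): ranking walks positions 3-4-5-2-1, expanding outward from the peak — single-peaked.
Group 4 (peak Maru at position 5): ranking walks positions 5-4-3-2-1, expanding outward from the peak — single-peaked.
Group 5 (peak Isola at position 3): ranking walks positions 3-2-1-4-5, expanding outward from the peak — single-peaked.
Group 6 (peak Fika at position 2): ranking walks positions 2-1-3-4-5, expanding outward from the peak — single-peaked.
Group 7 (peak Harvest at position 4): ranking walks positions 4-3-5-2-1, expanding outward from the peak — single-peaked.
Group 8 (peak Harvest at position 4): ranking walks positions 4-3-2-5-1, expanding outward from the peak — single-peaked.
Every ranking is single-peaked on this axis.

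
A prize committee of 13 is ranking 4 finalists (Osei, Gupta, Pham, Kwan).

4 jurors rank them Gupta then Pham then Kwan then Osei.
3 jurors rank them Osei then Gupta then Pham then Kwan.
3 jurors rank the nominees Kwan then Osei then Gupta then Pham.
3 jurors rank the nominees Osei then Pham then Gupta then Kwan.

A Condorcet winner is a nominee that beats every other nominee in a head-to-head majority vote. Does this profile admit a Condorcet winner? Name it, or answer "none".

Head-to-head results (13 jurors):
Osei vs Gupta: Osei preferred on 3+3+3 = 9 ballots; Osei wins 9–4.
Osei vs Pham: Osei preferred on 3+3+3 = 9 ballots; Osei wins 9–4.
Osei vs Kwan: 3+3 = 6 for Osei, 7 for Kwan — Kwan by 7–6.
Gupta vs Pham: Gupta preferred on 4+3+3 = 10 ballots; Gupta wins 10–3.
Gupta vs Kwan: Gupta preferred on 4+3+3 = 10 ballots; Gupta wins 10–3.
Pham vs Kwan: Pham is ranked higher on 4+3+3 = 10 ballots, Kwan on 3. Pham wins 10–3.
No nominee is unbeaten: Osei loses to Kwan; Gupta loses to Osei; Pham loses to Osei; Kwan loses to Gupta. In particular Osei beats Gupta beats Kwan beats Osei is a majority cycle — no Condorcet winner exists.

none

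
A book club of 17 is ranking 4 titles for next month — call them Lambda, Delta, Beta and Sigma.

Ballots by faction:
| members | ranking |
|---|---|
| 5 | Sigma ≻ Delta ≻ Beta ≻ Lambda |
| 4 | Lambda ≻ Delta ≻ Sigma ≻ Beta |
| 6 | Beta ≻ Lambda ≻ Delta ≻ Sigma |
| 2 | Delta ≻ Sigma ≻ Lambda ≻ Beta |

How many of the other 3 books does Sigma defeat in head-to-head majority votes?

Sigma against each rival (17 members):
Sigma vs Lambda: Lambda, 10–7.
Sigma vs Delta: Sigma is ranked higher on 5 ballots, Delta on 12. Delta wins 12–5.
Sigma vs Beta: 5+4+2 = 11 for Sigma, 6 for Beta — Sigma by 11–6.
Sigma beats Beta; loses to Lambda, Delta — 1 pairwise win.

1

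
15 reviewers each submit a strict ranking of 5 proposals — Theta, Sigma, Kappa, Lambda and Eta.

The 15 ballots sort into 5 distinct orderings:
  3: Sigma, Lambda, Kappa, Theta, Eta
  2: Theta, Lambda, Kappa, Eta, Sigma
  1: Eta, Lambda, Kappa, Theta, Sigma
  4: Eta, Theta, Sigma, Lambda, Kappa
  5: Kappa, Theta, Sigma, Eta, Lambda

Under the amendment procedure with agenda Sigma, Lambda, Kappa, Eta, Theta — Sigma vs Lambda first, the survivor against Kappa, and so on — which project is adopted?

Kappa

Round 1: Sigma vs Lambda — 12–3, Sigma advances.
Round 2: Sigma vs Kappa — 7–8, Kappa advances.
Round 3: Kappa vs Eta — 10–5, Kappa advances.
Round 4: Kappa vs Theta — 9–6, Kappa advances.
The agenda winner is Kappa.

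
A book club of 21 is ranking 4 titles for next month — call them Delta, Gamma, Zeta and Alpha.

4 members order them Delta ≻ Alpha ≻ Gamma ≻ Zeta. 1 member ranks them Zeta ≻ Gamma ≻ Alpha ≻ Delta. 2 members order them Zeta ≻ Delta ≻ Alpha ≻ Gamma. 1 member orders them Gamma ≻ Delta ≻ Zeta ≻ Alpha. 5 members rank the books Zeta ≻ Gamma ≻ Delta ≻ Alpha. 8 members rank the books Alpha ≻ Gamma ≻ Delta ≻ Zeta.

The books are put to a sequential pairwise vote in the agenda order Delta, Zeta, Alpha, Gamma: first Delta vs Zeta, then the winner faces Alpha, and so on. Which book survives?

Gamma

Round 1: Delta vs Zeta — 13–8, Delta advances.
Round 2: Delta vs Alpha — 12–9, Delta advances.
Round 3: Delta vs Gamma — 6–15, Gamma advances.
Gamma survives the agenda.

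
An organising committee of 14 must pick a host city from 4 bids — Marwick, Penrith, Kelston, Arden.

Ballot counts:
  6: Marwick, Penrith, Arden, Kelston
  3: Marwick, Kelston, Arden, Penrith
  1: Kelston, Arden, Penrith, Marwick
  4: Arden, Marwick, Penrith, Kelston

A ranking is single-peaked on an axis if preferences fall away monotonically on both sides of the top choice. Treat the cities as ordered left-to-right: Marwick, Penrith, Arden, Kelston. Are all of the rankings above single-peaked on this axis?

Axis positions: Marwick=1, Penrith=2, Arden=3, Kelston=4.
Cluster 1 (peak Marwick at position 1): ranking walks positions 1-2-3-4, expanding outward from the peak — single-peaked.
Cluster 2: ranking walks positions 1-4-3-2; Kelston is ranked above Penrith even though Penrith lies between Kelston and the peak Marwick on the axis — preferences dip and rise again. Not single-peaked.
Cluster 3 (peak Kelston at position 4): ranking walks positions 4-3-2-1, expanding outward from the peak — single-peaked.
Cluster 4: ranking walks positions 3-1-2-4; Marwick is ranked above Penrith even though Penrith lies between Marwick and the peak Arden on the axis — preferences dip and rise again. Not single-peaked.
Cluster 2 violates single-peakedness, so the profile is not single-peaked on this axis.

no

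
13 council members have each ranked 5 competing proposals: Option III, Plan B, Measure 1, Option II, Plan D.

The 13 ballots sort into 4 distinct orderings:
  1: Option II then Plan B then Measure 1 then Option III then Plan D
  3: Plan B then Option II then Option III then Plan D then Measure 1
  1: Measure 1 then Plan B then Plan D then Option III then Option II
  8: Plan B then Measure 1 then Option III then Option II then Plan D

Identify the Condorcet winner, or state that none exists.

Head-to-head results (13 council members):
Option III vs Plan B: 0 to 13, Plan B.
Option III vs Measure 1: 3 for Option III, 10 for Measure 1 — Measure 1 by 10–3.
Option III vs Option II: Option III is ranked higher on 1+8 = 9 ballots, Option II on 4. Option III wins 9–4.
Option III vs Plan D: 1+3+8 = 12 for Option III, 1 for Plan D — Option III by 12–1.
Plan B vs Measure 1: Plan B is ranked higher on 1+3+8 = 12 ballots, Measure 1 on 1. Plan B wins 12–1.
Plan B vs Option II: Plan B is ranked higher on 3+1+8 = 12 ballots, Option II on 1. Plan B wins 12–1.
Plan B vs Plan D: 13 to 0, Plan B.
Measure 1 vs Option II: 9 to 4, Measure 1.
Measure 1 vs Plan D: Measure 1 preferred on 1+1+8 = 10 ballots; Measure 1 wins 10–3.
Option II vs Plan D: 12 to 1, Option II.
Plan B defeats every rival head-to-head and is the Condorcet winner.

Plan B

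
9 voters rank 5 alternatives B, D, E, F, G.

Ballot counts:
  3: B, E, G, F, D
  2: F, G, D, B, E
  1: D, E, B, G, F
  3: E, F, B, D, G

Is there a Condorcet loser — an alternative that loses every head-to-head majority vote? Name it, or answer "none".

D

Head-to-head results (9 voters):
B vs D: B is ranked higher on 3+3 = 6 ballots, D on 3. B wins 6–3.
B vs E: 3+2 = 5 for B, 4 for E — B by 5–4.
B vs F: F, 5–4.
B vs G: B is ranked higher on 3+1+3 = 7 ballots, G on 2. B wins 7–2.
D vs E: E wins 6–3.
D vs F: 1 for D, 8 for F — F by 8–1.
D–G: G 5–4.
E vs F: E is ranked higher on 3+1+3 = 7 ballots, F on 2. E wins 7–2.
E–G: E 7–2.
F vs G: F, 5–4.
Only D has no wins; D is the Condorcet loser.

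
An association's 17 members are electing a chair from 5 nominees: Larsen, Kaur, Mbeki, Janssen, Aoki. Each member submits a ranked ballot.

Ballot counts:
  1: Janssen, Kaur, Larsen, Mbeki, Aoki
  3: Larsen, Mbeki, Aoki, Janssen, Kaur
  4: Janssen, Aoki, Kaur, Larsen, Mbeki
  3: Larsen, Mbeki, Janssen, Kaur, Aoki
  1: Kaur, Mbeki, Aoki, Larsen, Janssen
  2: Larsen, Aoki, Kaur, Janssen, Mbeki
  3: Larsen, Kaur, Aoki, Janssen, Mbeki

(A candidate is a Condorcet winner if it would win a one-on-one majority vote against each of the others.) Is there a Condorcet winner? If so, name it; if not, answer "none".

Head-to-head results (17 voters):
Larsen vs Kaur: Larsen, 11–6.
Larsen–Mbeki: Larsen 16–1.
Larsen vs Janssen: Larsen wins 12–5.
Larsen vs Aoki: Larsen, 12–5.
Kaur–Mbeki: Kaur 11–6.
Kaur vs Janssen: Janssen, 11–6.
Kaur vs Aoki: Aoki wins 9–8.
Mbeki vs Janssen: Janssen wins 10–7.
Mbeki–Aoki: Aoki 9–8.
Janssen vs Aoki: Aoki wins 9–8.
Larsen wins every pairwise contest, so Larsen is the Condorcet winner.

Larsen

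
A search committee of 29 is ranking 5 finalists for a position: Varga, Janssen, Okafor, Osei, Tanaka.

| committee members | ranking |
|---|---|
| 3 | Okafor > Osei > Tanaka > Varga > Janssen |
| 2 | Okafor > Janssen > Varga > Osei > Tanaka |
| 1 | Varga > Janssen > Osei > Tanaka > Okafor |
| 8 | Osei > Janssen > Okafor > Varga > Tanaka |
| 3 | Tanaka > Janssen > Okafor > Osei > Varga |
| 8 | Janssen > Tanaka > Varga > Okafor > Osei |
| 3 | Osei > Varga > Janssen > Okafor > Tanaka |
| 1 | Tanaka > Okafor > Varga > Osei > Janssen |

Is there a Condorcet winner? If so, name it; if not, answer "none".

Head-to-head results (29 committee members):
Varga–Janssen: Janssen 21–8.
Varga–Okafor: Okafor 17–12.
Varga vs Osei: Osei wins 17–12.
Varga vs Tanaka: Tanaka wins 15–14.
Janssen vs Okafor: Janssen, 23–6.
Janssen vs Osei: Osei wins 15–14.
Janssen vs Tanaka: Janssen, 22–7.
Okafor vs Osei: Okafor, 17–12.
Okafor vs Tanaka: Okafor, 16–13.
Osei vs Tanaka: Osei wins 17–12.
No candidate is unbeaten: Varga loses to Janssen; Janssen loses to Osei; Okafor loses to Janssen; Osei loses to Okafor; Tanaka loses to Janssen. In particular Janssen beats Okafor beats Osei beats Janssen is a majority cycle — no Condorcet winner exists.

none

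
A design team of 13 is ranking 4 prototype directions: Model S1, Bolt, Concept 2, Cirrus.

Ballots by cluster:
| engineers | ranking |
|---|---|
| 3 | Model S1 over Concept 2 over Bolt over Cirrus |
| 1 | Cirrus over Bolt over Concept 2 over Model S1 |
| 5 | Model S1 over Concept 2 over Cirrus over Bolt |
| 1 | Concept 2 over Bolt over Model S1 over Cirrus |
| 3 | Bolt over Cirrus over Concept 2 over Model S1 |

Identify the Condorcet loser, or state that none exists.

Pairwise majorities:
Model S1 vs Bolt: Model S1, 8–5.
Model S1 vs Concept 2: 3+5 = 8 for Model S1, 5 for Concept 2 — Model S1 by 8–5.
Model S1 vs Cirrus: Model S1 is ranked higher on 3+5+1 = 9 ballots, Cirrus on 4. Model S1 wins 9–4.
Bolt vs Concept 2: Bolt is ranked higher on 1+3 = 4 ballots, Concept 2 on 9. Concept 2 wins 9–4.
Bolt vs Cirrus: Bolt is ranked higher on 3+1+3 = 7 ballots, Cirrus on 6. Bolt wins 7–6.
Concept 2–Cirrus: Concept 2 9–4.
Cirrus is beaten in every head-to-head and is the Condorcet loser.

Cirrus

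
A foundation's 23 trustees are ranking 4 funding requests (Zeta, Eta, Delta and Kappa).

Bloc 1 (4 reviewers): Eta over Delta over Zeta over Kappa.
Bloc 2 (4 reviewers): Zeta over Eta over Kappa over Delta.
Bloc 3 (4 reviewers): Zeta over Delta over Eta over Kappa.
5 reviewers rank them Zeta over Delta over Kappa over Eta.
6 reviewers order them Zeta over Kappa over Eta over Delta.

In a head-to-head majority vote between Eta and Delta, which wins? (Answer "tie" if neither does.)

Ballots ranking Eta above Delta: 4 + 4 + 6 = 14.
Ballots ranking Delta above Eta: 23 − 14 = 9.
Eta wins the head-to-head 14–9.

Eta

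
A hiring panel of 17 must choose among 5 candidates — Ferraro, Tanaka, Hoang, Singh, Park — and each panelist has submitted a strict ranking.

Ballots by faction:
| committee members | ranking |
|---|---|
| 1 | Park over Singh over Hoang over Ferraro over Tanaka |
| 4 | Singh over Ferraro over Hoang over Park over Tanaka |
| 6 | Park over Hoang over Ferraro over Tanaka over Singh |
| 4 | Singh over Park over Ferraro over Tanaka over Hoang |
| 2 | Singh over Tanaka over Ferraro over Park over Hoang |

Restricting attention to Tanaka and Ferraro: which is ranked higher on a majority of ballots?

Ferraro

Ballots ranking Tanaka above Ferraro: 2.
Ballots ranking Ferraro above Tanaka: 17 − 2 = 15.
Ferraro wins the head-to-head 15–2.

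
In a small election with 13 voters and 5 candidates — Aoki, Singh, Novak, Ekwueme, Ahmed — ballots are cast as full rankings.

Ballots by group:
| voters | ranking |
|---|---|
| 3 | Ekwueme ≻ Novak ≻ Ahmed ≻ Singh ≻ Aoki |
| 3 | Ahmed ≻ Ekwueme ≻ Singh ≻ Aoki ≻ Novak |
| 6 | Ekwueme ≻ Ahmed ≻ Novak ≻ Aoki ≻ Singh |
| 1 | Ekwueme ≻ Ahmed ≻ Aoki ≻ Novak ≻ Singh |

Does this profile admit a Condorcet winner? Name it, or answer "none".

Head-to-head results (13 voters):
Aoki vs Singh: Aoki, 7–6.
Aoki vs Novak: Novak wins 9–4.
Aoki–Ekwueme: Ekwueme 13–0.
Aoki vs Ahmed: Ahmed wins 13–0.
Singh vs Novak: Novak wins 10–3.
Singh–Ekwueme: Ekwueme 13–0.
Singh vs Ahmed: Ahmed, 13–0.
Novak vs Ekwueme: Ekwueme, 13–0.
Novak vs Ahmed: Ahmed, 10–3.
Ekwueme vs Ahmed: Ekwueme, 10–3.
Ekwueme wins every pairwise contest, so Ekwueme is the Condorcet winner.

Ekwueme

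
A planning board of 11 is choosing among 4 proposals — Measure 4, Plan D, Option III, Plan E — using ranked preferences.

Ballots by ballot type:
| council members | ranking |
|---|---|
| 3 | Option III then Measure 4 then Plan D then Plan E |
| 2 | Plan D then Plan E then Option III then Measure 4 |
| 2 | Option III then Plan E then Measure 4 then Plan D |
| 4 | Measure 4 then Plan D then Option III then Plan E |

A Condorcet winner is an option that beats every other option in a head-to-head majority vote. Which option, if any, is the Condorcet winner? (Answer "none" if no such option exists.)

none

Head-to-head results (11 council members):
Measure 4 vs Plan D: 3+2+4 = 9 for Measure 4, 2 for Plan D — Measure 4 by 9–2.
Measure 4 vs Option III: 4 for Measure 4, 7 for Option III — Option III by 7–4.
Measure 4 vs Plan E: Measure 4, 7–4.
Plan D vs Option III: Plan D is ranked higher on 2+4 = 6 ballots, Option III on 5. Plan D wins 6–5.
Plan D vs Plan E: Plan D is ranked higher on 3+2+4 = 9 ballots, Plan E on 2. Plan D wins 9–2.
Option III vs Plan E: Option III, 9–2.
Each option drops at least one matchup (Measure 4 loses to Option III; Plan D loses to Measure 4; Option III loses to Plan D; Plan E loses to Measure 4); the cycle Measure 4 > Plan D > Option III > Measure 4 rules out a Condorcet winner.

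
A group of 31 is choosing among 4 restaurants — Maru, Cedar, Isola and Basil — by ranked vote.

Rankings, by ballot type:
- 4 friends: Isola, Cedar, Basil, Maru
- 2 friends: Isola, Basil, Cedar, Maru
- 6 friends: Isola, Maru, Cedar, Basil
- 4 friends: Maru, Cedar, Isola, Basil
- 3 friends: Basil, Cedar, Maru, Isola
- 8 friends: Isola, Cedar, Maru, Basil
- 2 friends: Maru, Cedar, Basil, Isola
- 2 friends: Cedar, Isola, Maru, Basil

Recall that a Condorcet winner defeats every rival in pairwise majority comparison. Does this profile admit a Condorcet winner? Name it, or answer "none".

Pairwise majorities:
Maru vs Cedar: Cedar wins 19–12.
Maru vs Isola: Isola wins 22–9.
Maru vs Basil: Maru wins 22–9.
Cedar vs Isola: Isola wins 20–11.
Cedar vs Basil: Cedar wins 26–5.
Isola vs Basil: Isola wins 26–5.
Isola beats each of Maru, Cedar, Basil — Isola is the Condorcet winner.

Isola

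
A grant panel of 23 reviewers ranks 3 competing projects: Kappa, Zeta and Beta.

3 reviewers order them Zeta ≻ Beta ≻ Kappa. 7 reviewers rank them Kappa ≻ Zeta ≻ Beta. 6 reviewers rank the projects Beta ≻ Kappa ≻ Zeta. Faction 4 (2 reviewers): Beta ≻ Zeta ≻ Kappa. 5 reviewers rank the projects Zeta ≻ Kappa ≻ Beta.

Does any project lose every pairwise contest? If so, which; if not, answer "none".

Beta

Head-to-head results (23 reviewers):
Kappa vs Zeta: Kappa wins 13–10.
Kappa vs Beta: 7+5 = 12 for Kappa, 11 for Beta — Kappa by 12–11.
Zeta vs Beta: Zeta wins 15–8.
Beta is beaten in every head-to-head and is the Condorcet loser.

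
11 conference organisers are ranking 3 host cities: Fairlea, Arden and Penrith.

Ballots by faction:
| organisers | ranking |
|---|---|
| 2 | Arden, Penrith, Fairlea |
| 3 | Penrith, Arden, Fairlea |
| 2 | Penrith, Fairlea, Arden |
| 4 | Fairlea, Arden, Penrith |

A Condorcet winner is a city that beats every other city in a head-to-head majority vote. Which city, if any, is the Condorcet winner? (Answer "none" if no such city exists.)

none

Pairwise majorities:
Fairlea vs Arden: 2+4 = 6 for Fairlea, 5 for Arden — Fairlea by 6–5.
Fairlea vs Penrith: Fairlea is ranked higher on 4 ballots, Penrith on 7. Penrith wins 7–4.
Arden vs Penrith: 2+4 = 6 for Arden, 5 for Penrith — Arden by 6–5.
Every city loses at least once (Fairlea loses to Penrith; Arden loses to Fairlea; Penrith loses to Arden). The majority relation contains the cycle Fairlea > Arden > Penrith > Fairlea, so there is no Condorcet winner.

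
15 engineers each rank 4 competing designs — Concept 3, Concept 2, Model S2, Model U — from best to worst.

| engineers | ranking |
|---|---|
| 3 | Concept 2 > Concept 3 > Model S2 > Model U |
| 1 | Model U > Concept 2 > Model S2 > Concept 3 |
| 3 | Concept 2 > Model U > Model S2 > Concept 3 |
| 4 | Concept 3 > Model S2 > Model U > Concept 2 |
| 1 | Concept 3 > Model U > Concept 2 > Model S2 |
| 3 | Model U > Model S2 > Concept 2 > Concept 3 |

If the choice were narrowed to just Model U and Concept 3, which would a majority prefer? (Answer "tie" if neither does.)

Concept 3

Ballots ranking Model U above Concept 3: 1 + 3 + 3 = 7.
Ballots ranking Concept 3 above Model U: 15 − 7 = 8.
Concept 3 wins the head-to-head 8–7.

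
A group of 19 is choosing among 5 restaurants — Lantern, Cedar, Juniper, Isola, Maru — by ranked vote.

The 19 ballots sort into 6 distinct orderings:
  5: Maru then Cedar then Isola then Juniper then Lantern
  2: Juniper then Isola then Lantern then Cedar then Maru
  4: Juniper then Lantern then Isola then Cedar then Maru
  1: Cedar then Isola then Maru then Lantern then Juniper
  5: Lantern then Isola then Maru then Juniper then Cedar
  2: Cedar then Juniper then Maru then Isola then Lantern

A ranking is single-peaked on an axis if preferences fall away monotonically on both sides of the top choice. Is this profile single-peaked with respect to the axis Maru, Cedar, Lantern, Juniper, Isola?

no

Axis positions: Maru=1, Cedar=2, Lantern=3, Juniper=4, Isola=5.
Group 1: ranking walks positions 1-2-5-4-3; Isola is ranked above Lantern even though Lantern lies between Isola and the peak Maru on the axis — preferences dip and rise again. Not single-peaked.
Group 2 (peak Juniper at position 4): ranking walks positions 4-5-3-2-1, expanding outward from the peak — single-peaked.
Group 3 (peak Juniper at position 4): ranking walks positions 4-3-5-2-1, expanding outward from the peak — single-peaked.
Group 4: ranking walks positions 2-5-1-3-4; Isola is ranked above Lantern even though Lantern lies between Isola and the peak Cedar on the axis — preferences dip and rise again. Not single-peaked.
Group 5: ranking walks positions 3-5-1-4-2; Isola is ranked above Juniper even though Juniper lies between Isola and the peak Lantern on the axis — preferences dip and rise again. Not single-peaked.
Group 6: ranking walks positions 2-4-1-5-3; Juniper is ranked above Lantern even though Lantern lies between Juniper and the peak Cedar on the axis — preferences dip and rise again. Not single-peaked.
Group 1 violates single-peakedness, so the profile is not single-peaked on this axis.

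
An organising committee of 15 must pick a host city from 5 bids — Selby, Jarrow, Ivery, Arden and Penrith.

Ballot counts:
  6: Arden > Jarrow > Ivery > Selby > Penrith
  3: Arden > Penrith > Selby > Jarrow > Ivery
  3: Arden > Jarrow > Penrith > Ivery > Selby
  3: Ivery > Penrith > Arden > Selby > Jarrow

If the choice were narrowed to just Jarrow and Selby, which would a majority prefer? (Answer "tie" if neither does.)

Ballots ranking Jarrow above Selby: 6 + 3 = 9.
Ballots ranking Selby above Jarrow: 15 − 9 = 6.
Jarrow wins the head-to-head 9–6.

Jarrow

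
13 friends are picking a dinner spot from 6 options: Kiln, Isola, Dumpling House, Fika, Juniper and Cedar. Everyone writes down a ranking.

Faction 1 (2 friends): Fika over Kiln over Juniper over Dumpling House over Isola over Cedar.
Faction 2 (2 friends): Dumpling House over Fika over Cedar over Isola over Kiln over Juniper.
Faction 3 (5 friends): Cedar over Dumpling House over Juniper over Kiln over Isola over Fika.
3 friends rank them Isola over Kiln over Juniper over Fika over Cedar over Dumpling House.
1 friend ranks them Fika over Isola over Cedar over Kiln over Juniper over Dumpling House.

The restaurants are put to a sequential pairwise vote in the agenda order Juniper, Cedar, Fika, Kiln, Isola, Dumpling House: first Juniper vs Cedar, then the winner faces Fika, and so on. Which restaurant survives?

Dumpling House

Round 1: Juniper vs Cedar — 5–8, Cedar advances.
Round 2: Cedar vs Fika — 5–8, Fika advances.
Round 3: Fika vs Kiln — 5–8, Kiln advances.
Round 4: Kiln vs Isola — 7–6, Kiln advances.
Round 5: Kiln vs Dumpling House — 6–7, Dumpling House advances.
Dumpling House survives the agenda.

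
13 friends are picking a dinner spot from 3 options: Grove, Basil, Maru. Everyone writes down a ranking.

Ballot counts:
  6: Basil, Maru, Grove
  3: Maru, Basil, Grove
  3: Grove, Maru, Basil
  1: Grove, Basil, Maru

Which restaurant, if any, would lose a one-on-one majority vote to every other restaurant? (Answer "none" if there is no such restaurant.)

Grove

Head-to-head results (13 friends):
Grove vs Basil: Grove is ranked higher on 3+1 = 4 ballots, Basil on 9. Basil wins 9–4.
Grove–Maru: Maru 9–4.
Basil vs Maru: Basil preferred on 6+1 = 7 ballots; Basil wins 7–6.
Grove is beaten in every head-to-head and is the Condorcet loser.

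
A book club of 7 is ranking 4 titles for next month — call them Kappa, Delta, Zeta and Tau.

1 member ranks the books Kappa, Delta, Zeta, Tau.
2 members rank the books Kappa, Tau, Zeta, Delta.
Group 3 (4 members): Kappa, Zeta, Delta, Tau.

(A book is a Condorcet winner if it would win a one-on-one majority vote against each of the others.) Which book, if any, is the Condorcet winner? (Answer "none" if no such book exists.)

Kappa

Head-to-head results (7 members):
Kappa–Delta: Kappa 7–0.
Kappa vs Zeta: Kappa wins 7–0.
Kappa–Tau: Kappa 7–0.
Delta–Zeta: Zeta 6–1.
Delta–Tau: Delta 5–2.
Zeta vs Tau: Zeta, 5–2.
Kappa wins every pairwise contest, so Kappa is the Condorcet winner.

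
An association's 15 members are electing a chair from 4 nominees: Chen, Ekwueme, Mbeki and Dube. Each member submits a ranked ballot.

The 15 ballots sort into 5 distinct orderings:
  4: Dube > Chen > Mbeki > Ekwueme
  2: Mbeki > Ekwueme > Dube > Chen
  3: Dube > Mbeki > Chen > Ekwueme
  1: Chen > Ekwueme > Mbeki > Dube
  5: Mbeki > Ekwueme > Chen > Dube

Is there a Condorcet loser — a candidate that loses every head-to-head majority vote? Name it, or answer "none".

none

Pairwise majorities:
Chen vs Ekwueme: Chen, 8–7.
Chen vs Mbeki: Mbeki, 10–5.
Chen vs Dube: 6 to 9, Dube.
Ekwueme vs Mbeki: Mbeki wins 14–1.
Ekwueme vs Dube: Ekwueme is ranked higher on 2+1+5 = 8 ballots, Dube on 7. Ekwueme wins 8–7.
Mbeki vs Dube: 8 to 7, Mbeki.
No candidate is winless: Chen beats Ekwueme; Ekwueme beats Dube; Mbeki beats Chen; Dube beats Chen. There is no Condorcet loser.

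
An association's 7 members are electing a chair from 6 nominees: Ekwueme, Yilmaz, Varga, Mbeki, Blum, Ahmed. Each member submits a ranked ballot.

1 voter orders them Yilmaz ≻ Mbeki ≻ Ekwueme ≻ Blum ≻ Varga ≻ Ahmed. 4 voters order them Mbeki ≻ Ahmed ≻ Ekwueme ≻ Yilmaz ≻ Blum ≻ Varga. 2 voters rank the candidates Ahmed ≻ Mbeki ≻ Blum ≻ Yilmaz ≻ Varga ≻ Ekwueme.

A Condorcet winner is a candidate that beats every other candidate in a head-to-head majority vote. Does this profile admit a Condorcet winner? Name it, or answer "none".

Check each pair by majority over 7 ballots:
Ekwueme vs Yilmaz: 4 to 3, Ekwueme.
Ekwueme vs Varga: Ekwueme preferred on 1+4 = 5 ballots; Ekwueme wins 5–2.
Ekwueme vs Mbeki: Ekwueme is ranked higher on 0 ballots, Mbeki on 7. Mbeki wins 7–0.
Ekwueme vs Blum: Ekwueme preferred on 1+4 = 5 ballots; Ekwueme wins 5–2.
Ekwueme vs Ahmed: 1 for Ekwueme, 6 for Ahmed — Ahmed by 6–1.
Yilmaz vs Varga: Yilmaz is ranked higher on 1+4+2 = 7 ballots, Varga on 0. Yilmaz wins 7–0.
Yilmaz vs Mbeki: 1 for Yilmaz, 6 for Mbeki — Mbeki by 6–1.
Yilmaz vs Blum: 1+4 = 5 for Yilmaz, 2 for Blum — Yilmaz by 5–2.
Yilmaz vs Ahmed: Yilmaz preferred on 1 ballot; Ahmed wins 6–1.
Varga vs Mbeki: 0 for Varga, 7 for Mbeki — Mbeki by 7–0.
Varga vs Blum: Varga is ranked higher on 0 ballots, Blum on 7. Blum wins 7–0.
Varga vs Ahmed: 1 for Varga, 6 for Ahmed — Ahmed by 6–1.
Mbeki vs Blum: 7 to 0, Mbeki.
Mbeki vs Ahmed: 1+4 = 5 for Mbeki, 2 for Ahmed — Mbeki by 5–2.
Blum vs Ahmed: Blum preferred on 1 ballot; Ahmed wins 6–1.
Mbeki beats each of Ekwueme, Yilmaz, Varga, Blum, Ahmed — Mbeki is the Condorcet winner.

Mbeki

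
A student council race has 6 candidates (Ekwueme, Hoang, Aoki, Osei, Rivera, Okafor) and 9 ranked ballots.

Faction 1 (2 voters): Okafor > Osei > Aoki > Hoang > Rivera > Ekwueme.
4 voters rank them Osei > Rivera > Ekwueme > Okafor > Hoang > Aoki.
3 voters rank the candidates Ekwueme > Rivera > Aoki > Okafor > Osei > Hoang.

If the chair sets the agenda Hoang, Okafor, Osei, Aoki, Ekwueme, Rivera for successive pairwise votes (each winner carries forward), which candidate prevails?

Rivera

Round 1: Hoang vs Okafor — 0–9, Okafor advances.
Round 2: Okafor vs Osei — 5–4, Okafor advances.
Round 3: Okafor vs Aoki — 6–3, Okafor advances.
Round 4: Okafor vs Ekwueme — 2–7, Ekwueme advances.
Round 5: Ekwueme vs Rivera — 3–6, Rivera advances.
Rivera survives the agenda.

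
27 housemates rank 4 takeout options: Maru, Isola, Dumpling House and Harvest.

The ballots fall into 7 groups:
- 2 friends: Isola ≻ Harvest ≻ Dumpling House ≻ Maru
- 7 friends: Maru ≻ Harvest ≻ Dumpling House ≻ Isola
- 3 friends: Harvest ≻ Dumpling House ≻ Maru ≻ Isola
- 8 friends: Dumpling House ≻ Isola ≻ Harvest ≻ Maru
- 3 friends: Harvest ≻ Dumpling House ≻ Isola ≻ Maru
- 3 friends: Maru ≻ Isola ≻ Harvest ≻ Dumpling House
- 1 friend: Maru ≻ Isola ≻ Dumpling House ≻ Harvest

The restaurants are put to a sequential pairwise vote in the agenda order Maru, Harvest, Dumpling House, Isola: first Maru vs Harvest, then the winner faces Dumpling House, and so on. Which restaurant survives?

Isola

Round 1: Maru vs Harvest — 11–16, Harvest advances.
Round 2: Harvest vs Dumpling House — 18–9, Harvest advances.
Round 3: Harvest vs Isola — 13–14, Isola advances.
Isola survives the agenda.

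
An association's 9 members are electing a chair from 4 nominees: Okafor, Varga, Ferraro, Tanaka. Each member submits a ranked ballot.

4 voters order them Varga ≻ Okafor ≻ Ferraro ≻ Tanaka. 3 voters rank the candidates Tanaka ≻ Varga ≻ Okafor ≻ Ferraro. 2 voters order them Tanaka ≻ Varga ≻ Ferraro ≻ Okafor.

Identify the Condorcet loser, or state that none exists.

Pairwise majorities:
Okafor vs Varga: Varga, 9–0.
Okafor vs Ferraro: Okafor is ranked higher on 4+3 = 7 ballots, Ferraro on 2. Okafor wins 7–2.
Okafor vs Tanaka: 4 to 5, Tanaka.
Varga vs Ferraro: Varga wins 9–0.
Varga vs Tanaka: Varga preferred on 4 ballots; Tanaka wins 5–4.
Ferraro vs Tanaka: 4 for Ferraro, 5 for Tanaka — Tanaka by 5–4.
Only Ferraro has no wins; Ferraro is the Condorcet loser.

Ferraro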